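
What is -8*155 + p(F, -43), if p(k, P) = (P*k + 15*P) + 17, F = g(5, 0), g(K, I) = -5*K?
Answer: -793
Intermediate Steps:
F = -25 (F = -5*5 = -25)
p(k, P) = 17 + 15*P + P*k (p(k, P) = (15*P + P*k) + 17 = 17 + 15*P + P*k)
-8*155 + p(F, -43) = -8*155 + (17 + 15*(-43) - 43*(-25)) = -1240 + (17 - 645 + 1075) = -1240 + 447 = -793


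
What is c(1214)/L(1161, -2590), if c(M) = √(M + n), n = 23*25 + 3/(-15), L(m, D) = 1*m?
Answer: 4*√2795/5805 ≈ 0.036429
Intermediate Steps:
L(m, D) = m
n = 2874/5 (n = 575 + 3*(-1/15) = 575 - ⅕ = 2874/5 ≈ 574.80)
c(M) = √(2874/5 + M) (c(M) = √(M + 2874/5) = √(2874/5 + M))
c(1214)/L(1161, -2590) = (√(14370 + 25*1214)/5)/1161 = (√(14370 + 30350)/5)*(1/1161) = (√44720/5)*(1/1161) = ((4*√2795)/5)*(1/1161) = (4*√2795/5)*(1/1161) = 4*√2795/5805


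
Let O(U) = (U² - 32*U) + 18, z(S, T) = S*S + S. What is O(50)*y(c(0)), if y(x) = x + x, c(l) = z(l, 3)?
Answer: 0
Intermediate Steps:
z(S, T) = S + S² (z(S, T) = S² + S = S + S²)
c(l) = l*(1 + l)
y(x) = 2*x
O(U) = 18 + U² - 32*U
O(50)*y(c(0)) = (18 + 50² - 32*50)*(2*(0*(1 + 0))) = (18 + 2500 - 1600)*(2*(0*1)) = 918*(2*0) = 918*0 = 0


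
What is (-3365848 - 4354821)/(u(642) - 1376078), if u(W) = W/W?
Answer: 7720669/1376077 ≈ 5.6106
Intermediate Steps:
u(W) = 1
(-3365848 - 4354821)/(u(642) - 1376078) = (-3365848 - 4354821)/(1 - 1376078) = -7720669/(-1376077) = -7720669*(-1/1376077) = 7720669/1376077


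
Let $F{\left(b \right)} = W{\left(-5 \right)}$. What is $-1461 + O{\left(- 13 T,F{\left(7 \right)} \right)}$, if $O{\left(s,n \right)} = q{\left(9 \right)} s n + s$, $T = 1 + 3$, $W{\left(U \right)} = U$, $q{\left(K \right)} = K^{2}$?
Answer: $19547$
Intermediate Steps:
$F{\left(b \right)} = -5$
$T = 4$
$O{\left(s,n \right)} = s + 81 n s$ ($O{\left(s,n \right)} = 9^{2} s n + s = 81 s n + s = 81 n s + s = s + 81 n s$)
$-1461 + O{\left(- 13 T,F{\left(7 \right)} \right)} = -1461 + \left(-13\right) 4 \left(1 + 81 \left(-5\right)\right) = -1461 - 52 \left(1 - 405\right) = -1461 - -21008 = -1461 + 21008 = 19547$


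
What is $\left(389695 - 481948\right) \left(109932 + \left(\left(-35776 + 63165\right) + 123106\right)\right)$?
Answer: $-24025172031$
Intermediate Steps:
$\left(389695 - 481948\right) \left(109932 + \left(\left(-35776 + 63165\right) + 123106\right)\right) = - 92253 \left(109932 + \left(27389 + 123106\right)\right) = - 92253 \left(109932 + 150495\right) = \left(-92253\right) 260427 = -24025172031$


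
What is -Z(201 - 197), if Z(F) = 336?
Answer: -336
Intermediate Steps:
-Z(201 - 197) = -1*336 = -336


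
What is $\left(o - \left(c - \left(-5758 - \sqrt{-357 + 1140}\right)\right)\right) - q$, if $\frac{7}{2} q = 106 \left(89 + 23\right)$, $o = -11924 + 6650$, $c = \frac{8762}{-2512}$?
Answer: $- \frac{18112163}{1256} - 3 \sqrt{87} \approx -14449.0$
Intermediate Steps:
$c = - \frac{4381}{1256}$ ($c = 8762 \left(- \frac{1}{2512}\right) = - \frac{4381}{1256} \approx -3.4881$)
$o = -5274$
$q = 3392$ ($q = \frac{2 \cdot 106 \left(89 + 23\right)}{7} = \frac{2 \cdot 106 \cdot 112}{7} = \frac{2}{7} \cdot 11872 = 3392$)
$\left(o - \left(c - \left(-5758 - \sqrt{-357 + 1140}\right)\right)\right) - q = \left(-5274 - \left(- \frac{4381}{1256} - \left(-5758 - \sqrt{-357 + 1140}\right)\right)\right) - 3392 = \left(-5274 - \left(- \frac{4381}{1256} - \left(-5758 - \sqrt{783}\right)\right)\right) - 3392 = \left(-5274 - \left(- \frac{4381}{1256} - \left(-5758 - 3 \sqrt{87}\right)\right)\right) - 3392 = \left(-5274 - \left(- \frac{4381}{1256} + \left(5758 + 3 \sqrt{87}\right)\right)\right) - 3392 = \left(-5274 - \left(\frac{7227667}{1256} + 3 \sqrt{87}\right)\right) - 3392 = \left(- \frac{13851811}{1256} - 3 \sqrt{87}\right) - 3392 = - \frac{18112163}{1256} - 3 \sqrt{87}$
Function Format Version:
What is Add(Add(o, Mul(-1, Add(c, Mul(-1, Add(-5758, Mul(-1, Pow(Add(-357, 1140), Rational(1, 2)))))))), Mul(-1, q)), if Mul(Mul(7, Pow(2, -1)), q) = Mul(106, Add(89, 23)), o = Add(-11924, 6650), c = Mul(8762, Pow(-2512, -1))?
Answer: Add(Rational(-18112163, 1256), Mul(-3, Pow(87, Rational(1, 2)))) ≈ -14449.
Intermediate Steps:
c = Rational(-4381, 1256) (c = Mul(8762, Rational(-1, 2512)) = Rational(-4381, 1256) ≈ -3.4881)
o = -5274
q = 3392 (q = Mul(Rational(2, 7), Mul(106, Add(89, 23))) = Mul(Rational(2, 7), Mul(106, 112)) = Mul(Rational(2, 7), 11872) = 3392)
Add(Add(o, Mul(-1, Add(c, Mul(-1, Add(-5758, Mul(-1, Pow(Add(-357, 1140), Rational(1, 2)))))))), Mul(-1, q)) = Add(Add(-5274, Mul(-1, Add(Rational(-4381, 1256), Mul(-1, Add(-5758, Mul(-1, Pow(Add(-357, 1140), Rational(1, 2)))))))), Mul(-1, 3392)) = Add(Add(-5274, Mul(-1, Add(Rational(-4381, 1256), Mul(-1, Add(-5758, Mul(-1, Pow(783, Rational(1, 2)))))))), -3392) = Add(Add(-5274, Mul(-1, Add(Rational(-4381, 1256), Mul(-1, Add(-5758, Mul(-1, Mul(3, Pow(87, Rational(1, 2))))))))), -3392) = Add(Add(-5274, Mul(-1, Add(Rational(-4381, 1256), Mul(-1, Add(-5758, Mul(-3, Pow(87, Rational(1, 2)))))))), -3392) = Add(Add(-5274, Mul(-1, Add(Rational(-4381, 1256), Add(5758, Mul(3, Pow(87, Rational(1, 2))))))), -3392) = Add(Add(-5274, Mul(-1, Add(Rational(7227667, 1256), Mul(3, Pow(87, Rational(1, 2)))))), -3392) = Add(Add(-5274, Add(Rational(-7227667, 1256), Mul(-3, Pow(87, Rational(1, 2))))), -3392) = Add(Add(Rational(-13851811, 1256), Mul(-3, Pow(87, Rational(1, 2)))), -3392) = Add(Rational(-18112163, 1256), Mul(-3, Pow(87, Rational(1, 2))))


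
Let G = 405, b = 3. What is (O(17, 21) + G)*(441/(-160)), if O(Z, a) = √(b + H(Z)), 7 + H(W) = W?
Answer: -35721/32 - 441*√13/160 ≈ -1126.2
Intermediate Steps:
H(W) = -7 + W
O(Z, a) = √(-4 + Z) (O(Z, a) = √(3 + (-7 + Z)) = √(-4 + Z))
(O(17, 21) + G)*(441/(-160)) = (√(-4 + 17) + 405)*(441/(-160)) = (√13 + 405)*(441*(-1/160)) = (405 + √13)*(-441/160) = -35721/32 - 441*√13/160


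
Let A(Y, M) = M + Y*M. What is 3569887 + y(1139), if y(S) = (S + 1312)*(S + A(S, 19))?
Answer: 59450236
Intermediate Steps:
A(Y, M) = M + M*Y
y(S) = (19 + 20*S)*(1312 + S) (y(S) = (S + 1312)*(S + 19*(1 + S)) = (1312 + S)*(S + (19 + 19*S)) = (1312 + S)*(19 + 20*S) = (19 + 20*S)*(1312 + S))
3569887 + y(1139) = 3569887 + (24928 + 20*1139² + 26259*1139) = 3569887 + (24928 + 20*1297321 + 29909001) = 3569887 + (24928 + 25946420 + 29909001) = 3569887 + 55880349 = 59450236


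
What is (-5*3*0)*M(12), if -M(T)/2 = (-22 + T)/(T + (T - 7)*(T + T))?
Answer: 0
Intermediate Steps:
M(T) = -2*(-22 + T)/(T + 2*T*(-7 + T)) (M(T) = -2*(-22 + T)/(T + (T - 7)*(T + T)) = -2*(-22 + T)/(T + (-7 + T)*(2*T)) = -2*(-22 + T)/(T + 2*T*(-7 + T)))
(-5*3*0)*M(12) = (-5*3*0)*(2*(22 - 1*12)/(12*(-13 + 2*12))) = (-15*0)*(2*(1/12)*(22 - 12)/(-13 + 24)) = 0*(2*(1/12)*10/11) = 0*(2*(1/12)*(1/11)*10) = 0*(5/33) = 0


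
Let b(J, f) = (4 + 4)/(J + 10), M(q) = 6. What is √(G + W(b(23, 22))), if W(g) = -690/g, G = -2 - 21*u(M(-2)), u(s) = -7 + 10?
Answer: I*√11645/2 ≈ 53.956*I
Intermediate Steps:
u(s) = 3
b(J, f) = 8/(10 + J)
G = -65 (G = -2 - 21*3 = -2 - 63 = -65)
√(G + W(b(23, 22))) = √(-65 - 690/(8/(10 + 23))) = √(-65 - 690/(8/33)) = √(-65 - 690/(8*(1/33))) = √(-65 - 690/8/33) = √(-65 - 690*33/8) = √(-65 - 11385/4) = √(-11645/4) = I*√11645/2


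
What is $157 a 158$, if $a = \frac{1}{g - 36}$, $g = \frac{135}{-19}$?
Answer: $- \frac{471314}{819} \approx -575.47$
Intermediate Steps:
$g = - \frac{135}{19}$ ($g = 135 \left(- \frac{1}{19}\right) = - \frac{135}{19} \approx -7.1053$)
$a = - \frac{19}{819}$ ($a = \frac{1}{- \frac{135}{19} - 36} = \frac{1}{- \frac{819}{19}} = - \frac{19}{819} \approx -0.023199$)
$157 a 158 = 157 \left(- \frac{19}{819}\right) 158 = \left(- \frac{2983}{819}\right) 158 = - \frac{471314}{819}$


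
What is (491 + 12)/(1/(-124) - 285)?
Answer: -62372/35341 ≈ -1.7649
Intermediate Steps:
(491 + 12)/(1/(-124) - 285) = 503/(-1/124 - 285) = 503/(-35341/124) = 503*(-124/35341) = -62372/35341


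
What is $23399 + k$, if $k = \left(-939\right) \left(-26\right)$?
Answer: $47813$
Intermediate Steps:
$k = 24414$
$23399 + k = 23399 + 24414 = 47813$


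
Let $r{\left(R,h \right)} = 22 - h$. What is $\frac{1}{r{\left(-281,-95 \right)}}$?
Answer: $\frac{1}{117} \approx 0.008547$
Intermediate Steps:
$\frac{1}{r{\left(-281,-95 \right)}} = \frac{1}{22 - -95} = \frac{1}{22 + 95} = \frac{1}{117}$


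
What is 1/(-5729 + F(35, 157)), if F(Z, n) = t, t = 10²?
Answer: -1/5629 ≈ -0.00017765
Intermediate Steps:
t = 100
F(Z, n) = 100
1/(-5729 + F(35, 157)) = 1/(-5729 + 100) = 1/(-5629) = -1/5629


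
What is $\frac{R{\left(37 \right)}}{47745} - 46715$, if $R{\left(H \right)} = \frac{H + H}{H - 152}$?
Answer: $- \frac{256496882699}{5490675} \approx -46715.0$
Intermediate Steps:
$R{\left(H \right)} = \frac{2 H}{-152 + H}$
$\frac{R{\left(37 \right)}}{47745} - 46715 = \frac{2 \cdot 37 \frac{1}{-152 + 37}}{47745} - 46715 = 2 \cdot 37 \frac{1}{-115} \cdot \frac{1}{47745} - 46715 = 2 \cdot 37 \left(- \frac{1}{115}\right) \frac{1}{47745} - 46715 = \left(- \frac{74}{115}\right) \frac{1}{47745} - 46715 = - \frac{74}{5490675} - 46715 = - \frac{256496882699}{5490675}$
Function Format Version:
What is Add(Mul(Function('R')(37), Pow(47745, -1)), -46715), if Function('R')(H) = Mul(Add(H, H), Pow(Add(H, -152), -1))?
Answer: Rational(-256496882699, 5490675) ≈ -46715.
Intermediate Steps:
Function('R')(H) = Mul(2, H, Pow(Add(-152, H), -1)) (Function('R')(H) = Mul(Mul(2, H), Pow(Add(-152, H), -1)) = Mul(2, H, Pow(Add(-152, H), -1)))
Add(Mul(Function('R')(37), Pow(47745, -1)), -46715) = Add(Mul(Mul(2, 37, Pow(Add(-152, 37), -1)), Pow(47745, -1)), -46715) = Add(Mul(Mul(2, 37, Pow(-115, -1)), Rational(1, 47745)), -46715) = Add(Mul(Mul(2, 37, Rational(-1, 115)), Rational(1, 47745)), -46715) = Add(Mul(Rational(-74, 115), Rational(1, 47745)), -46715) = Add(Rational(-74, 5490675), -46715) = Rational(-256496882699, 5490675)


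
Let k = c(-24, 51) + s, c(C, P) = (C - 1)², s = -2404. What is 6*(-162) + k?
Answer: -2751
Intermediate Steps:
c(C, P) = (-1 + C)²
k = -1779 (k = (-1 - 24)² - 2404 = (-25)² - 2404 = 625 - 2404 = -1779)
6*(-162) + k = 6*(-162) - 1779 = -972 - 1779 = -2751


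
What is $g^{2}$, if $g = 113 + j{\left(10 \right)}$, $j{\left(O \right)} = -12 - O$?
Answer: $8281$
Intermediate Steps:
$g = 91$ ($g = 113 - 22 = 91$)
$g^{2} = 91^{2} = 8281$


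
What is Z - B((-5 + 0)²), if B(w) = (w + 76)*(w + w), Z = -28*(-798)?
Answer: 17294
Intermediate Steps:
Z = 22344
B(w) = 2*w*(76 + w) (B(w) = (76 + w)*(2*w) = 2*w*(76 + w))
Z - B((-5 + 0)²) = 22344 - 2*(-5 + 0)²*(76 + (-5 + 0)²) = 22344 - 2*(-5)²*(76 + (-5)²) = 22344 - 2*25*(76 + 25) = 22344 - 2*25*101 = 22344 - 1*5050 = 22344 - 5050 = 17294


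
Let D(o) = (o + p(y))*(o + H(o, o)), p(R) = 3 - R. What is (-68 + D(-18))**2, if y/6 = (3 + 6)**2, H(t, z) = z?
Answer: 322849024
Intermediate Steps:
y = 486 (y = 6*(3 + 6)**2 = 6*9**2 = 6*81 = 486)
D(o) = 2*o*(-483 + o) (D(o) = (o + (3 - 1*486))*(o + o) = (o + (3 - 486))*(2*o) = (o - 483)*(2*o) = (-483 + o)*(2*o) = 2*o*(-483 + o))
(-68 + D(-18))**2 = (-68 + 2*(-18)*(-483 - 18))**2 = (-68 + 2*(-18)*(-501))**2 = (-68 + 18036)**2 = 17968**2 = 322849024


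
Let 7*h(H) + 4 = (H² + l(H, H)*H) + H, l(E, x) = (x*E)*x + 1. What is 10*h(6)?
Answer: 13400/7 ≈ 1914.3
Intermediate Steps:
l(E, x) = 1 + E*x² (l(E, x) = (E*x)*x + 1 = E*x² + 1 = 1 + E*x²)
h(H) = -4/7 + H/7 + H²/7 + H*(1 + H³)/7 (h(H) = -4/7 + ((H² + (1 + H*H²)*H) + H)/7 = -4/7 + ((H² + (1 + H³)*H) + H)/7 = -4/7 + ((H² + H*(1 + H³)) + H)/7 = -4/7 + (H + H² + H*(1 + H³))/7 = -4/7 + (H/7 + H²/7 + H*(1 + H³)/7) = -4/7 + H/7 + H²/7 + H*(1 + H³)/7)
10*h(6) = 10*(-4/7 + (⅐)*6² + (⅐)*6⁴ + (2/7)*6) = 10*(-4/7 + (⅐)*36 + (⅐)*1296 + 12/7) = 10*(-4/7 + 36/7 + 1296/7 + 12/7) = 10*(1340/7) = 13400/7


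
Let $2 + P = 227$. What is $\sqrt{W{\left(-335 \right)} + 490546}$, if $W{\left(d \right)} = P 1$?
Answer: $\sqrt{490771} \approx 700.55$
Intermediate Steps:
$P = 225$ ($P = -2 + 227 = 225$)
$W{\left(d \right)} = 225$ ($W{\left(d \right)} = 225 \cdot 1 = 225$)
$\sqrt{W{\left(-335 \right)} + 490546} = \sqrt{225 + 490546} = \sqrt{490771}$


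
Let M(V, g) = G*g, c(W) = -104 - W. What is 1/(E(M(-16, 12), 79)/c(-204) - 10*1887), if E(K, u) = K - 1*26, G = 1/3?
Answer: -50/943511 ≈ -5.2994e-5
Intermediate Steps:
G = ⅓ ≈ 0.33333
M(V, g) = g/3
E(K, u) = -26 + K (E(K, u) = K - 26 = -26 + K)
1/(E(M(-16, 12), 79)/c(-204) - 10*1887) = 1/((-26 + (⅓)*12)/(-104 - 1*(-204)) - 10*1887) = 1/((-26 + 4)/(-104 + 204) - 18870) = 1/(-22/100 - 18870) = 1/(-22*1/100 - 18870) = 1/(-11/50 - 18870) = 1/(-943511/50) = -50/943511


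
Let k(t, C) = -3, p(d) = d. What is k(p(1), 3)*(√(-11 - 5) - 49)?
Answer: 147 - 12*I ≈ 147.0 - 12.0*I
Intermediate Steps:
k(p(1), 3)*(√(-11 - 5) - 49) = -3*(√(-11 - 5) - 49) = -3*(√(-16) - 49) = -3*(4*I - 49) = -3*(-49 + 4*I) = 147 - 12*I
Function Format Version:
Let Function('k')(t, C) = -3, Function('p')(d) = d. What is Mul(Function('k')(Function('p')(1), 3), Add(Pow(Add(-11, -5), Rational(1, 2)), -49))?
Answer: Add(147, Mul(-12, I)) ≈ Add(147.00, Mul(-12.000, I))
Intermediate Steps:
Mul(Function('k')(Function('p')(1), 3), Add(Pow(Add(-11, -5), Rational(1, 2)), -49)) = Mul(-3, Add(Pow(Add(-11, -5), Rational(1, 2)), -49)) = Mul(-3, Add(Pow(-16, Rational(1, 2)), -49)) = Mul(-3, Add(Mul(4, I), -49)) = Mul(-3, Add(-49, Mul(4, I))) = Add(147, Mul(-12, I))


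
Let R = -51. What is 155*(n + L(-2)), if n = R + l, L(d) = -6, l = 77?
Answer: 3100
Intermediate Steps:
n = 26 (n = -51 + 77 = 26)
155*(n + L(-2)) = 155*(26 - 6) = 155*20 = 3100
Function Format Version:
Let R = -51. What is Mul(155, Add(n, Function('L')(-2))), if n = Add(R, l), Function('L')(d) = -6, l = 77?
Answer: 3100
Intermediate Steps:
n = 26 (n = Add(-51, 77) = 26)
Mul(155, Add(n, Function('L')(-2))) = Mul(155, Add(26, -6)) = Mul(155, 20) = 3100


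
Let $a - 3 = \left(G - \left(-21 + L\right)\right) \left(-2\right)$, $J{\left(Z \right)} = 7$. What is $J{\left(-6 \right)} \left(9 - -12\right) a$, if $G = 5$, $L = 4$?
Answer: $-6027$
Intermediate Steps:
$a = -41$ ($a = 3 + \left(5 + \left(\left(6 \cdot 3 + 3\right) - 4\right)\right) \left(-2\right) = 3 + \left(5 + \left(\left(18 + 3\right) - 4\right)\right) \left(-2\right) = 3 + \left(5 + \left(21 - 4\right)\right) \left(-2\right) = 3 + \left(5 + 17\right) \left(-2\right) = 3 + 22 \left(-2\right) = 3 - 44 = -41$)
$J{\left(-6 \right)} \left(9 - -12\right) a = 7 \left(9 - -12\right) \left(-41\right) = 7 \left(9 + 12\right) \left(-41\right) = 7 \cdot 21 \left(-41\right) = 147 \left(-41\right) = -6027$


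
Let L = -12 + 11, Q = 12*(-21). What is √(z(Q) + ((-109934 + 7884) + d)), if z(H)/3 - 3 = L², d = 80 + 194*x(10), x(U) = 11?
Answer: 4*I*√6239 ≈ 315.95*I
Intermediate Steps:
Q = -252
L = -1
d = 2214 (d = 80 + 194*11 = 80 + 2134 = 2214)
z(H) = 12 (z(H) = 9 + 3*(-1)² = 9 + 3*1 = 9 + 3 = 12)
√(z(Q) + ((-109934 + 7884) + d)) = √(12 + ((-109934 + 7884) + 2214)) = √(12 + (-102050 + 2214)) = √(12 - 99836) = √(-99824) = 4*I*√6239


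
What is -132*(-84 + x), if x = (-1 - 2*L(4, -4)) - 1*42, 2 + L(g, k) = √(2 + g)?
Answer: 16236 + 264*√6 ≈ 16883.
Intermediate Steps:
L(g, k) = -2 + √(2 + g)
x = -39 - 2*√6 (x = (-1 - 2*(-2 + √(2 + 4))) - 1*42 = (-1 - 2*(-2 + √6)) - 42 = (-1 + (4 - 2*√6)) - 42 = (3 - 2*√6) - 42 = -39 - 2*√6 ≈ -43.899)
-132*(-84 + x) = -132*(-84 + (-39 - 2*√6)) = -132*(-123 - 2*√6) = 16236 + 264*√6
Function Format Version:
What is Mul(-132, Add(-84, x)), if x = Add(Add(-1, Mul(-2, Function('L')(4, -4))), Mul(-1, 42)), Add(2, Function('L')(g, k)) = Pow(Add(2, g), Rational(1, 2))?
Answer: Add(16236, Mul(264, Pow(6, Rational(1, 2)))) ≈ 16883.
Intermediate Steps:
Function('L')(g, k) = Add(-2, Pow(Add(2, g), Rational(1, 2)))
x = Add(-39, Mul(-2, Pow(6, Rational(1, 2)))) (x = Add(Add(-1, Mul(-2, Add(-2, Pow(Add(2, 4), Rational(1, 2))))), Mul(-1, 42)) = Add(Add(-1, Mul(-2, Add(-2, Pow(6, Rational(1, 2))))), -42) = Add(Add(-1, Add(4, Mul(-2, Pow(6, Rational(1, 2))))), -42) = Add(Add(3, Mul(-2, Pow(6, Rational(1, 2)))), -42) = Add(-39, Mul(-2, Pow(6, Rational(1, 2)))) ≈ -43.899)
Mul(-132, Add(-84, x)) = Mul(-132, Add(-84, Add(-39, Mul(-2, Pow(6, Rational(1, 2)))))) = Mul(-132, Add(-123, Mul(-2, Pow(6, Rational(1, 2))))) = Add(16236, Mul(264, Pow(6, Rational(1, 2))))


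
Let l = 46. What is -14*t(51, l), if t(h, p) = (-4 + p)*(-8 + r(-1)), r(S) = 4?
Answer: 2352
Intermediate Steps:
t(h, p) = 16 - 4*p (t(h, p) = (-4 + p)*(-8 + 4) = (-4 + p)*(-4) = 16 - 4*p)
-14*t(51, l) = -14*(16 - 4*46) = -14*(16 - 184) = -14*(-168) = 2352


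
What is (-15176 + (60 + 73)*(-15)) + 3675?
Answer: -13496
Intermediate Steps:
(-15176 + (60 + 73)*(-15)) + 3675 = (-15176 + 133*(-15)) + 3675 = (-15176 - 1995) + 3675 = -17171 + 3675 = -13496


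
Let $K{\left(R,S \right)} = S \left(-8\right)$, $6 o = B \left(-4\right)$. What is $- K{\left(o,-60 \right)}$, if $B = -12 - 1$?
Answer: $-480$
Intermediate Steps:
$B = -13$
$o = \frac{26}{3}$ ($o = \frac{\left(-13\right) \left(-4\right)}{6} = \frac{1}{6} \cdot 52 = \frac{26}{3} \approx 8.6667$)
$K{\left(R,S \right)} = - 8 S$
$- K{\left(o,-60 \right)} = - \left(-8\right) \left(-60\right) = \left(-1\right) 480 = -480$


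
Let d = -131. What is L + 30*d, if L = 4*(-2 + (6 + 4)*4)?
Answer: -3778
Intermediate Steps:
L = 152 (L = 4*(-2 + 10*4) = 4*(-2 + 40) = 4*38 = 152)
L + 30*d = 152 + 30*(-131) = 152 - 3930 = -3778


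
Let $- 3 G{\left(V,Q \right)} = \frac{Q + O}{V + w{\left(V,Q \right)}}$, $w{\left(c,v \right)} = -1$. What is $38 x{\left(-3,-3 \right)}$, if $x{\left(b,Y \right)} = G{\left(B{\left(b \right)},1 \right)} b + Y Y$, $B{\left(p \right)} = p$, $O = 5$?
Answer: $285$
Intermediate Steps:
$G{\left(V,Q \right)} = - \frac{5 + Q}{3 \left(-1 + V\right)}$ ($G{\left(V,Q \right)} = - \frac{\left(Q + 5\right) \frac{1}{V - 1}}{3} = - \frac{\left(5 + Q\right) \frac{1}{-1 + V}}{3} = - \frac{\frac{1}{-1 + V} \left(5 + Q\right)}{3} = - \frac{5 + Q}{3 \left(-1 + V\right)}$)
$x{\left(b,Y \right)} = Y^{2} - \frac{2 b}{-1 + b}$ ($x{\left(b,Y \right)} = \frac{-5 - 1}{3 \left(-1 + b\right)} b + Y Y = \frac{-5 - 1}{3 \left(-1 + b\right)} b + Y^{2} = \frac{1}{3} \frac{1}{-1 + b} \left(-6\right) b + Y^{2} = - \frac{2}{-1 + b} b + Y^{2} = - \frac{2 b}{-1 + b} + Y^{2} = Y^{2} - \frac{2 b}{-1 + b}$)
$38 x{\left(-3,-3 \right)} = 38 \frac{\left(-2\right) \left(-3\right) + \left(-3\right)^{2} \left(-1 - 3\right)}{-1 - 3} = 38 \frac{6 + 9 \left(-4\right)}{-4} = 38 \left(- \frac{6 - 36}{4}\right) = 38 \left(\left(- \frac{1}{4}\right) \left(-30\right)\right) = 38 \cdot \frac{15}{2} = 285$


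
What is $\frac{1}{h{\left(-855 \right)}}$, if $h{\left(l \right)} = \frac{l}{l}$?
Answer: $1$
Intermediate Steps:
$h{\left(l \right)} = 1$
$\frac{1}{h{\left(-855 \right)}} = 1^{-1} = 1$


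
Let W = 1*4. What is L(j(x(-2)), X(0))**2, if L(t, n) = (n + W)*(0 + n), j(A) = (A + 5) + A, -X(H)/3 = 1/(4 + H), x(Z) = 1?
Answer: 1521/256 ≈ 5.9414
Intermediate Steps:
W = 4
X(H) = -3/(4 + H)
j(A) = 5 + 2*A (j(A) = (5 + A) + A = 5 + 2*A)
L(t, n) = n*(4 + n) (L(t, n) = (n + 4)*(0 + n) = (4 + n)*n = n*(4 + n))
L(j(x(-2)), X(0))**2 = ((-3/(4 + 0))*(4 - 3/(4 + 0)))**2 = ((-3/4)*(4 - 3/4))**2 = ((-3*1/4)*(4 - 3*1/4))**2 = (-3*(4 - 3/4)/4)**2 = (-3/4*13/4)**2 = (-39/16)**2 = 1521/256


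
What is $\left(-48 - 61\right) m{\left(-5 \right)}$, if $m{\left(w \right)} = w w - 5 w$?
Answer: $-5450$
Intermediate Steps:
$m{\left(w \right)} = w^{2} - 5 w$
$\left(-48 - 61\right) m{\left(-5 \right)} = \left(-48 - 61\right) \left(- 5 \left(-5 - 5\right)\right) = \left(-48 - 61\right) \left(\left(-5\right) \left(-10\right)\right) = \left(-109\right) 50 = -5450$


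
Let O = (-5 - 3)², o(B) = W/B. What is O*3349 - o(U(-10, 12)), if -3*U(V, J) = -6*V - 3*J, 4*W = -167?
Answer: 6858585/32 ≈ 2.1433e+5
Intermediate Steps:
W = -167/4 (W = (¼)*(-167) = -167/4 ≈ -41.750)
U(V, J) = J + 2*V (U(V, J) = -(-6*V - 3*J)/3 = J + 2*V)
o(B) = -167/(4*B)
O = 64 (O = (-8)² = 64)
O*3349 - o(U(-10, 12)) = 64*3349 - (-167)/(4*(12 + 2*(-10))) = 214336 - (-167)/(4*(12 - 20)) = 214336 - (-167)/(4*(-8)) = 214336 - (-167)*(-1)/(4*8) = 214336 - 1*167/32 = 214336 - 167/32 = 6858585/32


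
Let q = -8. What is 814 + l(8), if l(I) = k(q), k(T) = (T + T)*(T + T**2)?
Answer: -82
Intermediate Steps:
k(T) = 2*T*(T + T**2) (k(T) = (2*T)*(T + T**2) = 2*T*(T + T**2))
l(I) = -896 (l(I) = 2*(-8)**2*(1 - 8) = 2*64*(-7) = -896)
814 + l(8) = 814 - 896 = -82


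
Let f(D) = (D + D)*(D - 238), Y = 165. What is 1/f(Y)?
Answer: -1/24090 ≈ -4.1511e-5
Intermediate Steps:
f(D) = 2*D*(-238 + D) (f(D) = (2*D)*(-238 + D) = 2*D*(-238 + D))
1/f(Y) = 1/(2*165*(-238 + 165)) = 1/(2*165*(-73)) = 1/(-24090) = -1/24090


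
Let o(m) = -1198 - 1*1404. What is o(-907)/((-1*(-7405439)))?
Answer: -2602/7405439 ≈ -0.00035136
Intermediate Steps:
o(m) = -2602 (o(m) = -1198 - 1404 = -2602)
o(-907)/((-1*(-7405439))) = -2602/((-1*(-7405439))) = -2602/7405439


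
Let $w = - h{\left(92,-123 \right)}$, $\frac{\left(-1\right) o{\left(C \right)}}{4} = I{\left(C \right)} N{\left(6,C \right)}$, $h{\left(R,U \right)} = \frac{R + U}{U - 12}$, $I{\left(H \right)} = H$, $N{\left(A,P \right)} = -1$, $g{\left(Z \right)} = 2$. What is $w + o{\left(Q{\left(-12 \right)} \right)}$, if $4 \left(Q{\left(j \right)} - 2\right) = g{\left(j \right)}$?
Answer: $\frac{1319}{135} \approx 9.7704$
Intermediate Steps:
$Q{\left(j \right)} = \frac{5}{2}$ ($Q{\left(j \right)} = 2 + \frac{1}{4} \cdot 2 = 2 + \frac{1}{2} = \frac{5}{2}$)
$h{\left(R,U \right)} = \frac{R + U}{-12 + U}$
$o{\left(C \right)} = 4 C$ ($o{\left(C \right)} = - 4 C \left(-1\right) = - 4 \left(- C\right) = 4 C$)
$w = - \frac{31}{135}$ ($w = - \frac{92 - 123}{-12 - 123} = - \frac{-31}{-135} = - \frac{\left(-1\right) \left(-31\right)}{135} = \left(-1\right) \frac{31}{135} = - \frac{31}{135} \approx -0.22963$)
$w + o{\left(Q{\left(-12 \right)} \right)} = - \frac{31}{135} + 4 \cdot \frac{5}{2} = - \frac{31}{135} + 10 = \frac{1319}{135}$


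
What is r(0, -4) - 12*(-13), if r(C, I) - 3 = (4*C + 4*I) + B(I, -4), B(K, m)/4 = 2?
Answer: 151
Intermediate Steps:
B(K, m) = 8 (B(K, m) = 4*2 = 8)
r(C, I) = 11 + 4*C + 4*I (r(C, I) = 3 + ((4*C + 4*I) + 8) = 3 + (8 + 4*C + 4*I) = 11 + 4*C + 4*I)
r(0, -4) - 12*(-13) = (11 + 4*0 + 4*(-4)) - 12*(-13) = (11 + 0 - 16) + 156 = -5 + 156 = 151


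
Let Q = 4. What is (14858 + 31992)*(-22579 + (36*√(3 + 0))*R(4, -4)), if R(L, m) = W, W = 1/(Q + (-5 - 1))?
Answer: -1057826150 - 843300*√3 ≈ -1.0593e+9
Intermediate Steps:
W = -½ (W = 1/(4 + (-5 - 1)) = 1/(4 - 6) = 1/(-2) = -½ ≈ -0.50000)
R(L, m) = -½
(14858 + 31992)*(-22579 + (36*√(3 + 0))*R(4, -4)) = (14858 + 31992)*(-22579 + (36*√(3 + 0))*(-½)) = 46850*(-22579 + (36*√3)*(-½)) = 46850*(-22579 - 18*√3) = -1057826150 - 843300*√3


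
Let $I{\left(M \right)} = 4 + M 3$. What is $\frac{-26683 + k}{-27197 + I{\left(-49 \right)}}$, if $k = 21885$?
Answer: $\frac{2399}{13670} \approx 0.17549$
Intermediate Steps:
$I{\left(M \right)} = 4 + 3 M$
$\frac{-26683 + k}{-27197 + I{\left(-49 \right)}} = \frac{-26683 + 21885}{-27197 + \left(4 + 3 \left(-49\right)\right)} = - \frac{4798}{-27197 + \left(4 - 147\right)} = - \frac{4798}{-27197 - 143} = - \frac{4798}{-27340} = \left(-4798\right) \left(- \frac{1}{27340}\right) = \frac{2399}{13670}$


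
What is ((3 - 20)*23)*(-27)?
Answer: 10557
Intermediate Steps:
((3 - 20)*23)*(-27) = -17*23*(-27) = -391*(-27) = 10557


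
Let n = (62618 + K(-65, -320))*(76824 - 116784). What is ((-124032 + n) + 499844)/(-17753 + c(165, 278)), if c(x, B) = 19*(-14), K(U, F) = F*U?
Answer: 3333007468/18019 ≈ 1.8497e+5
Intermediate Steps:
n = -3333383280 (n = (62618 - 320*(-65))*(76824 - 116784) = (62618 + 20800)*(-39960) = 83418*(-39960) = -3333383280)
c(x, B) = -266
((-124032 + n) + 499844)/(-17753 + c(165, 278)) = ((-124032 - 3333383280) + 499844)/(-17753 - 266) = (-3333507312 + 499844)/(-18019) = -3333007468*(-1/18019) = 3333007468/18019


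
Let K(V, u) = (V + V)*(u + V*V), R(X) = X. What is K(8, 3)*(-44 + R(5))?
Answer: -41808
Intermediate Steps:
K(V, u) = 2*V*(u + V**2) (K(V, u) = (2*V)*(u + V**2) = 2*V*(u + V**2))
K(8, 3)*(-44 + R(5)) = (2*8*(3 + 8**2))*(-44 + 5) = (2*8*(3 + 64))*(-39) = (2*8*67)*(-39) = 1072*(-39) = -41808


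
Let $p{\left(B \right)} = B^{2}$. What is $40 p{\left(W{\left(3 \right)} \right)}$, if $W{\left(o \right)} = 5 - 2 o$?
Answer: $40$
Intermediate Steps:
$40 p{\left(W{\left(3 \right)} \right)} = 40 \left(5 - 6\right)^{2} = 40 \left(-1\right)^{2} = 40 \cdot 1 = 40$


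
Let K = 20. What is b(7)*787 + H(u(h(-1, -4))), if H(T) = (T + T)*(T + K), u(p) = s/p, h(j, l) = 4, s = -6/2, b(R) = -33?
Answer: -207999/8 ≈ -26000.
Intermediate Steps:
s = -3 (s = -6*1/2 = -3)
u(p) = -3/p
H(T) = 2*T*(20 + T) (H(T) = (T + T)*(T + 20) = (2*T)*(20 + T) = 2*T*(20 + T))
b(7)*787 + H(u(h(-1, -4))) = -33*787 + 2*(-3/4)*(20 - 3/4) = -25971 + 2*(-3*1/4)*(20 - 3*1/4) = -25971 + 2*(-3/4)*(20 - 3/4) = -25971 + 2*(-3/4)*(77/4) = -25971 - 231/8 = -207999/8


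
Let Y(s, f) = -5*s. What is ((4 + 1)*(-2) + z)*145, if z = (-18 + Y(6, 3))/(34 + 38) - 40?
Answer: -22040/3 ≈ -7346.7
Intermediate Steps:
z = -122/3 (z = (-18 - 5*6)/(34 + 38) - 40 = (-18 - 30)/72 - 40 = -48*1/72 - 40 = -⅔ - 40 = -122/3 ≈ -40.667)
((4 + 1)*(-2) + z)*145 = ((4 + 1)*(-2) - 122/3)*145 = (5*(-2) - 122/3)*145 = (-10 - 122/3)*145 = -152/3*145 = -22040/3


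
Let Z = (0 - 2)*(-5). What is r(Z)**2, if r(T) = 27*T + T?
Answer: 78400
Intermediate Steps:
Z = 10 (Z = -2*(-5) = 10)
r(T) = 28*T
r(Z)**2 = (28*10)**2 = 280**2 = 78400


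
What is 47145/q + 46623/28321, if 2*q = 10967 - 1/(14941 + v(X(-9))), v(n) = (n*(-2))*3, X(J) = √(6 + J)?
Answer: 1947362612030346810231/190100743715767840372 + 141435*I*√3/6712359864262132 ≈ 10.244 + 3.6496e-11*I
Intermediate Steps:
v(n) = -6*n (v(n) = -2*n*3 = -6*n)
q = 10967/2 - 1/(2*(14941 - 6*I*√3)) (q = (10967 - 1/(14941 - 6*√(6 - 9)))/2 = (10967 - 1/(14941 - 6*I*√3))/2 = 10967/2 - 1/(2*(14941 - 6*I*√3)) ≈ 5483.5 - 2.3277e-8*I)
47145/q + 46623/28321 = 47145/(1224101377811/223233589 - 3*I*√3/223233589) + 46623/28321 = 46623/28321 + 47145/(1224101377811/223233589 - 3*I*√3/223233589)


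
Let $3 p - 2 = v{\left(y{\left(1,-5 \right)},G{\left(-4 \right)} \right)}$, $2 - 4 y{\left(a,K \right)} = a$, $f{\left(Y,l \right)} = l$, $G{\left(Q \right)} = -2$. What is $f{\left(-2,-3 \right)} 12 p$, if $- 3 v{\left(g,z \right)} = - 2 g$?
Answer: $-26$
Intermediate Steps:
$y{\left(a,K \right)} = \frac{1}{2} - \frac{a}{4}$
$v{\left(g,z \right)} = \frac{2 g}{3}$ ($v{\left(g,z \right)} = - \frac{\left(-2\right) g}{3} = \frac{2 g}{3}$)
$p = \frac{13}{18}$ ($p = \frac{2}{3} + \frac{\frac{2}{3} \left(\frac{1}{2} - \frac{1}{4}\right)}{3} = \frac{2}{3} + \frac{\frac{2}{3} \cdot \frac{1}{4}}{3} = \frac{2}{3} + \frac{1}{3} \cdot \frac{1}{6} = \frac{2}{3} + \frac{1}{18} = \frac{13}{18} \approx 0.72222$)
$f{\left(-2,-3 \right)} 12 p = \left(-3\right) 12 \cdot \frac{13}{18} = \left(-36\right) \frac{13}{18} = -26$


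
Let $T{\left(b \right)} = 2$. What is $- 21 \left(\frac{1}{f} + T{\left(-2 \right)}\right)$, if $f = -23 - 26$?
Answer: $- \frac{291}{7} \approx -41.571$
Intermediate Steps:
$f = -49$ ($f = -23 - 26 = -49$)
$- 21 \left(\frac{1}{f} + T{\left(-2 \right)}\right) = - 21 \left(\frac{1}{-49} + 2\right) = - 21 \left(- \frac{1}{49} + 2\right) = \left(-21\right) \frac{97}{49} = - \frac{291}{7}$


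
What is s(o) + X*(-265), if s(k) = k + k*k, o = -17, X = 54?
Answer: -14038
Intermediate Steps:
s(k) = k + k**2
s(o) + X*(-265) = -17*(1 - 17) + 54*(-265) = -17*(-16) - 14310 = 272 - 14310 = -14038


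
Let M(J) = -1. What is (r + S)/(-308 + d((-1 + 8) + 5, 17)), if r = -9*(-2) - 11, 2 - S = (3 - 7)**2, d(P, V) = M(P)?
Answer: 7/309 ≈ 0.022654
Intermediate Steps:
d(P, V) = -1
S = -14 (S = 2 - (3 - 7)**2 = 2 - 1*(-4)**2 = 2 - 1*16 = 2 - 16 = -14)
r = 7 (r = 18 - 11 = 7)
(r + S)/(-308 + d((-1 + 8) + 5, 17)) = (7 - 14)/(-308 - 1) = -7/(-309) = -7*(-1/309) = 7/309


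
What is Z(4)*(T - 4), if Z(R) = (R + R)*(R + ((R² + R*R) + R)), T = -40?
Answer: -14080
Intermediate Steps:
Z(R) = 2*R*(2*R + 2*R²) (Z(R) = (2*R)*(R + ((R² + R²) + R)) = (2*R)*(R + (2*R² + R)) = (2*R)*(R + (R + 2*R²)) = (2*R)*(2*R + 2*R²) = 2*R*(2*R + 2*R²))
Z(4)*(T - 4) = (4*4²*(1 + 4))*(-40 - 4) = (4*16*5)*(-44) = 320*(-44) = -14080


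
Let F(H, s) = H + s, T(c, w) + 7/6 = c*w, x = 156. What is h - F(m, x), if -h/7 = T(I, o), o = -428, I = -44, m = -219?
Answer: -790517/6 ≈ -1.3175e+5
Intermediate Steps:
T(c, w) = -7/6 + c*w
h = -790895/6 (h = -7*(-7/6 - 44*(-428)) = -7*(-7/6 + 18832) = -7*112985/6 = -790895/6 ≈ -1.3182e+5)
h - F(m, x) = -790895/6 - (-219 + 156) = -790895/6 - 1*(-63) = -790895/6 + 63 = -790517/6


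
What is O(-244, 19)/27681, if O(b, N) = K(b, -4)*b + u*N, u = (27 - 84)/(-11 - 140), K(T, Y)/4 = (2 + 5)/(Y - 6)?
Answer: 521231/20899155 ≈ 0.024940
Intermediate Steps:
K(T, Y) = 28/(-6 + Y) (K(T, Y) = 4*((2 + 5)/(Y - 6)) = 4*(7/(-6 + Y)) = 28/(-6 + Y))
u = 57/151 (u = -57/(-151) = -57*(-1/151) = 57/151 ≈ 0.37748)
O(b, N) = -14*b/5 + 57*N/151 (O(b, N) = (28/(-6 - 4))*b + 57*N/151 = (28/(-10))*b + 57*N/151 = (28*(-1/10))*b + 57*N/151 = -14*b/5 + 57*N/151)
O(-244, 19)/27681 = (-14/5*(-244) + (57/151)*19)/27681 = (3416/5 + 1083/151)*(1/27681) = (521231/755)*(1/27681) = 521231/20899155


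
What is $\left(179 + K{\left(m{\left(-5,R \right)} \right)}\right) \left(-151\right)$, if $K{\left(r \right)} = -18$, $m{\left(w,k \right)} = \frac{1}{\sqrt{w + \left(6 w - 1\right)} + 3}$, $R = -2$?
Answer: $-24311$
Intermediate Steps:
$m{\left(w,k \right)} = \frac{1}{3 + \sqrt{-1 + 7 w}}$ ($m{\left(w,k \right)} = \frac{1}{\sqrt{w + \left(-1 + 6 w\right)} + 3} = \frac{1}{\sqrt{-1 + 7 w} + 3} = \frac{1}{3 + \sqrt{-1 + 7 w}}$)
$\left(179 + K{\left(m{\left(-5,R \right)} \right)}\right) \left(-151\right) = \left(179 - 18\right) \left(-151\right) = 161 \left(-151\right) = -24311$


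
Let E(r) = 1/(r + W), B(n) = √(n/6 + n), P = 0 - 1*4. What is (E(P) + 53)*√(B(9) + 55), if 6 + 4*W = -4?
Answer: 687*√(220 + 2*√42)/26 ≈ 403.30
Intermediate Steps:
W = -5/2 (W = -3/2 + (¼)*(-4) = -3/2 - 1 = -5/2 ≈ -2.5000)
P = -4 (P = 0 - 4 = -4)
B(n) = √42*√n/6 (B(n) = √(n*(⅙) + n) = √(n/6 + n) = √(7*n/6) = √42*√n/6)
E(r) = 1/(-5/2 + r) (E(r) = 1/(r - 5/2) = 1/(-5/2 + r))
(E(P) + 53)*√(B(9) + 55) = (2/(-5 + 2*(-4)) + 53)*√(√42*√9/6 + 55) = (2/(-5 - 8) + 53)*√((⅙)*√42*3 + 55) = (2/(-13) + 53)*√(√42/2 + 55) = (2*(-1/13) + 53)*√(55 + √42/2) = (-2/13 + 53)*√(55 + √42/2) = 687*√(55 + √42/2)/13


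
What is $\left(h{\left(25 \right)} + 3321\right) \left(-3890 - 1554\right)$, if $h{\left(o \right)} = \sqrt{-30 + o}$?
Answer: $-18079524 - 5444 i \sqrt{5} \approx -1.808 \cdot 10^{7} - 12173.0 i$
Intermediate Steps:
$\left(h{\left(25 \right)} + 3321\right) \left(-3890 - 1554\right) = \left(\sqrt{-30 + 25} + 3321\right) \left(-3890 - 1554\right) = \left(\sqrt{-5} + 3321\right) \left(-5444\right) = \left(i \sqrt{5} + 3321\right) \left(-5444\right) = \left(3321 + i \sqrt{5}\right) \left(-5444\right) = -18079524 - 5444 i \sqrt{5}$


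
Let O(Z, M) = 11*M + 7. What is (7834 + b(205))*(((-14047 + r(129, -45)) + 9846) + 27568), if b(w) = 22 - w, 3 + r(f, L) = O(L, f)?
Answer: 189668290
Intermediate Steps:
O(Z, M) = 7 + 11*M
r(f, L) = 4 + 11*f (r(f, L) = -3 + (7 + 11*f) = 4 + 11*f)
(7834 + b(205))*(((-14047 + r(129, -45)) + 9846) + 27568) = (7834 + (22 - 1*205))*(((-14047 + (4 + 11*129)) + 9846) + 27568) = (7834 + (22 - 205))*(((-14047 + (4 + 1419)) + 9846) + 27568) = (7834 - 183)*(((-14047 + 1423) + 9846) + 27568) = 7651*((-12624 + 9846) + 27568) = 7651*(-2778 + 27568) = 7651*24790 = 189668290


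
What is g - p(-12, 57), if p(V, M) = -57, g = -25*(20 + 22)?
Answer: -993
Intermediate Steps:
g = -1050 (g = -25*42 = -1050)
g - p(-12, 57) = -1050 - 1*(-57) = -1050 + 57 = -993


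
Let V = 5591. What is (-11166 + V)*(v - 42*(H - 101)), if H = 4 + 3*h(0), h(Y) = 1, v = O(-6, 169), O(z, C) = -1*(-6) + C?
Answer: -22985725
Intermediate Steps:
O(z, C) = 6 + C
v = 175 (v = 6 + 169 = 175)
H = 7 (H = 4 + 3*1 = 4 + 3 = 7)
(-11166 + V)*(v - 42*(H - 101)) = (-11166 + 5591)*(175 - 42*(7 - 101)) = -5575*(175 - 42*(-94)) = -5575*(175 + 3948) = -5575*4123 = -22985725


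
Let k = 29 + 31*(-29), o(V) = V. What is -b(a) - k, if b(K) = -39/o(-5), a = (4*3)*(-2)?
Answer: 4311/5 ≈ 862.20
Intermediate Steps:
k = -870 (k = 29 - 899 = -870)
a = -24 (a = 12*(-2) = -24)
b(K) = 39/5 (b(K) = -39/(-5) = -39*(-⅕) = 39/5)
-b(a) - k = -1*39/5 - 1*(-870) = -39/5 + 870 = 4311/5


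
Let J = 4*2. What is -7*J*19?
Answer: -1064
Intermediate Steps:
J = 8
-7*J*19 = -7*8*19 = -56*19 = -1064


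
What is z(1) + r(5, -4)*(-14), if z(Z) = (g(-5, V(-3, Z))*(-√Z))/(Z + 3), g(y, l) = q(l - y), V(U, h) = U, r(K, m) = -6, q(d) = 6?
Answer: 165/2 ≈ 82.500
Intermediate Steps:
g(y, l) = 6
z(Z) = -6*√Z/(3 + Z) (z(Z) = (6*(-√Z))/(Z + 3) = (-6*√Z)/(3 + Z) = -6*√Z/(3 + Z))
z(1) + r(5, -4)*(-14) = -6*√1/(3 + 1) - 6*(-14) = -6*1/4 + 84 = -6*1*¼ + 84 = -3/2 + 84 = 165/2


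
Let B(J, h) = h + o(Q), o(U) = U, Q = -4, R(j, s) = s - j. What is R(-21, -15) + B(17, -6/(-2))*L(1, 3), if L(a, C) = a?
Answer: 5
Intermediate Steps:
B(J, h) = -4 + h (B(J, h) = h - 4 = -4 + h)
R(-21, -15) + B(17, -6/(-2))*L(1, 3) = (-15 - 1*(-21)) + (-4 - 6/(-2))*1 = (-15 + 21) + (-4 - 6*(-½))*1 = 6 + (-4 + 3)*1 = 6 - 1*1 = 6 - 1 = 5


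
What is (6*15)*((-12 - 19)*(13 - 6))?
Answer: -19530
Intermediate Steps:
(6*15)*((-12 - 19)*(13 - 6)) = 90*(-31*7) = 90*(-217) = -19530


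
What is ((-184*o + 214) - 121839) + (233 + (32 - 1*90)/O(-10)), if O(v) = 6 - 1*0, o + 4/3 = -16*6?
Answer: -310477/3 ≈ -1.0349e+5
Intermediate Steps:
o = -292/3 (o = -4/3 - 16*6 = -4/3 - 96 = -292/3 ≈ -97.333)
O(v) = 6 (O(v) = 6 + 0 = 6)
((-184*o + 214) - 121839) + (233 + (32 - 1*90)/O(-10)) = ((-184*(-292/3) + 214) - 121839) + (233 + (32 - 1*90)/6) = ((53728/3 + 214) - 121839) + (233 + (32 - 90)*(⅙)) = (54370/3 - 121839) + (233 - 58*⅙) = -311147/3 + (233 - 29/3) = -311147/3 + 670/3 = -310477/3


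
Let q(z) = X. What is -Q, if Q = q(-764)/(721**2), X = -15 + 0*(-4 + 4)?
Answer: 15/519841 ≈ 2.8855e-5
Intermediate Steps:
X = -15 (X = -15 + 0*0 = -15 + 0 = -15)
q(z) = -15
Q = -15/519841 (Q = -15/(721**2) = -15/519841 ≈ -2.8855e-5)
-Q = -1*(-15/519841) = 15/519841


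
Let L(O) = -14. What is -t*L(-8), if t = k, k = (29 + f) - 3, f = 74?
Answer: 1400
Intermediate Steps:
k = 100 (k = (29 + 74) - 3 = 103 - 3 = 100)
t = 100
-t*L(-8) = -100*(-14) = -1*(-1400) = 1400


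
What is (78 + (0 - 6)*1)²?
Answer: 5184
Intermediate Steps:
(78 + (0 - 6)*1)² = (78 - 6*1)² = (78 - 6)² = 72² = 5184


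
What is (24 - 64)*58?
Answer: -2320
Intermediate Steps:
(24 - 64)*58 = -40*58 = -2320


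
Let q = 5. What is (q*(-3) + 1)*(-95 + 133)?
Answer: -532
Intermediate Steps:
(q*(-3) + 1)*(-95 + 133) = (5*(-3) + 1)*(-95 + 133) = (-15 + 1)*38 = -14*38 = -532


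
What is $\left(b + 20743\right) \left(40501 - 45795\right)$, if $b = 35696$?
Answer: $-298788066$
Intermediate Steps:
$\left(b + 20743\right) \left(40501 - 45795\right) = \left(35696 + 20743\right) \left(40501 - 45795\right) = 56439 \left(-5294\right) = -298788066$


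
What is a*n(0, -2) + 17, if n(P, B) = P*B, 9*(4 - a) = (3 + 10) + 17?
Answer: 17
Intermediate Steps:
a = ⅔ (a = 4 - ((3 + 10) + 17)/9 = 4 - (13 + 17)/9 = 4 - ⅑*30 = 4 - 10/3 = ⅔ ≈ 0.66667)
n(P, B) = B*P
a*n(0, -2) + 17 = 2*(-2*0)/3 + 17 = (⅔)*0 + 17 = 0 + 17 = 17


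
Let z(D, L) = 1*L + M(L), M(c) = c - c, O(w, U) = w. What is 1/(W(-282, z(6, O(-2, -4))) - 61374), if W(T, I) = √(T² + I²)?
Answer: -30687/1883344174 - √19882/1883344174 ≈ -1.6369e-5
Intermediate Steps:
M(c) = 0
z(D, L) = L (z(D, L) = 1*L + 0 = L + 0 = L)
W(T, I) = √(I² + T²)
1/(W(-282, z(6, O(-2, -4))) - 61374) = 1/(√((-2)² + (-282)²) - 61374) = 1/(√(4 + 79524) - 61374) = 1/(√79528 - 61374) = 1/(2*√19882 - 61374) = 1/(-61374 + 2*√19882)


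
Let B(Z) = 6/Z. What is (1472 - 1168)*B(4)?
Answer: 456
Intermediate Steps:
(1472 - 1168)*B(4) = (1472 - 1168)*(6/4) = 304*(6*(1/4)) = 304*(3/2) = 456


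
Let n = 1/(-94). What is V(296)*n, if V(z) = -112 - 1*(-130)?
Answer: -9/47 ≈ -0.19149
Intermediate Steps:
n = -1/94 ≈ -0.010638
V(z) = 18 (V(z) = -112 + 130 = 18)
V(296)*n = 18*(-1/94) = -9/47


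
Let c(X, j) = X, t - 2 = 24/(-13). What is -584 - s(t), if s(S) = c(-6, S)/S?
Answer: -545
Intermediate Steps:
t = 2/13 (t = 2 + 24/(-13) = 2 + 24*(-1/13) = 2 - 24/13 = 2/13 ≈ 0.15385)
s(S) = -6/S
-584 - s(t) = -584 - (-6)/2/13 = -584 - (-6)*13/2 = -584 - 1*(-39) = -584 + 39 = -545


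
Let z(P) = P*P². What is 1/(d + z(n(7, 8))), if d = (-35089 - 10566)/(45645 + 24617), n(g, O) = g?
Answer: 70262/24054211 ≈ 0.0029210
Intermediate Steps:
d = -45655/70262 ≈ -0.64978
z(P) = P³
1/(d + z(n(7, 8))) = 1/(-45655/70262 + 7³) = 1/(-45655/70262 + 343) = 1/(24054211/70262) = 70262/24054211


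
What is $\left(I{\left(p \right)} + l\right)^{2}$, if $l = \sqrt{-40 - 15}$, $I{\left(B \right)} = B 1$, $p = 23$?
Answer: $\left(23 + i \sqrt{55}\right)^{2} \approx 474.0 + 341.15 i$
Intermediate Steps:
$I{\left(B \right)} = B$
$l = i \sqrt{55}$ ($l = \sqrt{-55} = i \sqrt{55} \approx 7.4162 i$)
$\left(I{\left(p \right)} + l\right)^{2} = \left(23 + i \sqrt{55}\right)^{2}$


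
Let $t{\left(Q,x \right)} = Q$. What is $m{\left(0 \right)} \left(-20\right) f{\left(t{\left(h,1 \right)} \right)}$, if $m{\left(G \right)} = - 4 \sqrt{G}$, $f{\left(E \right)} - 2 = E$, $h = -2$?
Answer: $0$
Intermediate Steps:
$f{\left(E \right)} = 2 + E$
$m{\left(0 \right)} \left(-20\right) f{\left(t{\left(h,1 \right)} \right)} = - 4 \sqrt{0} \left(-20\right) \left(2 - 2\right) = \left(-4\right) 0 \left(-20\right) 0 = 0 \left(-20\right) 0 = 0 \cdot 0 = 0$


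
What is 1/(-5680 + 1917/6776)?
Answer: -6776/38485763 ≈ -0.00017607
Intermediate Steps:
1/(-5680 + 1917/6776) = 1/(-38485763/6776) = -6776/38485763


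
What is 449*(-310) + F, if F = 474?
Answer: -138716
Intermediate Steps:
449*(-310) + F = 449*(-310) + 474 = -139190 + 474 = -138716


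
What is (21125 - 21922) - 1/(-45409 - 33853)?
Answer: -63171813/79262 ≈ -797.00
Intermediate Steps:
(21125 - 21922) - 1/(-45409 - 33853) = -797 - 1/(-79262) = -797 - 1*(-1/79262) = -797 + 1/79262 = -63171813/79262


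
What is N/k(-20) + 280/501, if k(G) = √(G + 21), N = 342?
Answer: 171622/501 ≈ 342.56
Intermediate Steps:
k(G) = √(21 + G)
N/k(-20) + 280/501 = 342/(√(21 - 20)) + 280/501 = 342/(√1) + 280*(1/501) = 342/1 + 280/501 = 342*1 + 280/501 = 342 + 280/501 = 171622/501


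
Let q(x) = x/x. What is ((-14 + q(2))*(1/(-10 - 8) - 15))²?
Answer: 12411529/324 ≈ 38307.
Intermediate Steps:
q(x) = 1
((-14 + q(2))*(1/(-10 - 8) - 15))² = ((-14 + 1)*(1/(-10 - 8) - 15))² = (-13*(1/(-18) - 15))² = (-13*(-1/18 - 15))² = (-13*(-271/18))² = (3523/18)² = 12411529/324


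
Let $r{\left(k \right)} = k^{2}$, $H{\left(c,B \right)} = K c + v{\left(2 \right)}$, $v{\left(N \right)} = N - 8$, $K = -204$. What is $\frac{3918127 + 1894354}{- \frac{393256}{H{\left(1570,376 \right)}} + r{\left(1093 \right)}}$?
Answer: $\frac{930828144783}{191314871435} \approx 4.8654$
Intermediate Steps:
$v{\left(N \right)} = -8 + N$
$H{\left(c,B \right)} = -6 - 204 c$ ($H{\left(c,B \right)} = - 204 c + \left(-8 + 2\right) = - 204 c - 6 = -6 - 204 c$)
$\frac{3918127 + 1894354}{- \frac{393256}{H{\left(1570,376 \right)}} + r{\left(1093 \right)}} = \frac{3918127 + 1894354}{- \frac{393256}{-6 - 320280} + 1093^{2}} = \frac{5812481}{- \frac{393256}{-6 - 320280} + 1194649} = \frac{5812481}{- \frac{393256}{-320286} + 1194649} = \frac{5812481}{\left(-393256\right) \left(- \frac{1}{320286}\right) + 1194649} = \frac{5812481}{\frac{196628}{160143} + 1194649} = \frac{5812481}{\frac{191314871435}{160143}} = 5812481 \cdot \frac{160143}{191314871435} = \frac{930828144783}{191314871435}$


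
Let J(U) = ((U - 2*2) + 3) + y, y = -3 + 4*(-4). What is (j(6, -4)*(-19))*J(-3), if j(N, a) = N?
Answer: 2622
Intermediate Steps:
y = -19 (y = -3 - 16 = -19)
J(U) = -20 + U (J(U) = ((U - 2*2) + 3) - 19 = ((U - 4) + 3) - 19 = ((-4 + U) + 3) - 19 = (-1 + U) - 19 = -20 + U)
(j(6, -4)*(-19))*J(-3) = (6*(-19))*(-20 - 3) = -114*(-23) = 2622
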